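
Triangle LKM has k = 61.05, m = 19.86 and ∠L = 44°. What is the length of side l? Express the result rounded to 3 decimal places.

48.756

By the law of cosines, l² = k² + m² − 2·k·m·cos L = 2377.2, so l ≈ 48.756.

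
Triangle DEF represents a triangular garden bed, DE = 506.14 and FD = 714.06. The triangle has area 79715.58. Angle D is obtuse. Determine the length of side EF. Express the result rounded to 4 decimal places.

From area = ½·FD·DE·sin D, we get sin D = 2·area/(FD·DE) ≈ 0.44113.
Taking the obtuse solution, ∠D ≈ 153.82°.
Law of cosines then gives EF ≈ 1189.4.

1189.4354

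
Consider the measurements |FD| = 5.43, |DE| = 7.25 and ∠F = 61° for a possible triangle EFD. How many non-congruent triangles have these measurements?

1

|FD|·sin F = 5.43·sin(61°) ≈ 4.749.
Since |DE| ≥ |FD|, exactly one triangle exists.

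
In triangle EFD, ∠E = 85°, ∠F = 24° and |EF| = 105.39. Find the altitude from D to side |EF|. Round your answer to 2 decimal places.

The third angle is ∠D = 180° − ∠E − ∠F = 71.00°.
Law of sines: |FD| = |EF|·sin E/sin D ≈ 111.04.
Law of sines: |DE| = |EF|·sin F/sin D ≈ 45.336.
Area = ½·|EF|·|FD|·sin F ≈ 2379.9.
The altitude from D has length 2·area/|EF| ≈ 45.163.

h_D ≈ 45.16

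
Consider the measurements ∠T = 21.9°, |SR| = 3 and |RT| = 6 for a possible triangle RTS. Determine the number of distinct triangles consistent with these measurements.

|RT|·sin T = 6·sin(21.9°) ≈ 2.238.
Since |RT| sin T < |SR| < |RT| (2.238 < 3 < 6), two triangles exist.

2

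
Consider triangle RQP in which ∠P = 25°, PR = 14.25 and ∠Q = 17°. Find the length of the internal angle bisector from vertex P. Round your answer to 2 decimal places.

The third angle is ∠R = 180° − ∠Q − ∠P = 138.00°.
Law of sines: QP = PR·sin R/sin Q ≈ 32.613.
Law of sines: RQ = PR·sin P/sin Q ≈ 20.598.
The bisector from P has length 2·QP·PR·cos(∠P/2)/(QP+PR) ≈ 19.364.

19.36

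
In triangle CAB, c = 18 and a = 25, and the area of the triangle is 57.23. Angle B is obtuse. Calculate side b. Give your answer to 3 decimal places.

From area = ½·c·a·sin B, we get sin B = 2·area/(c·a) ≈ 0.25436.
Taking the obtuse solution, ∠B ≈ 165.26°.
Law of cosines then gives b ≈ 42.654.

42.654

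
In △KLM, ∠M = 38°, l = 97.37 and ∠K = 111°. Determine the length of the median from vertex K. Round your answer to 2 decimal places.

The third angle is ∠L = 180° − ∠M − ∠K = 31.00°.
Law of sines: k = l·sin K/sin L ≈ 176.5.
Law of sines: m = l·sin M/sin L ≈ 116.39.
Median from K: ½√(2·l² + 2·m² − k²) ≈ 61.044.

61.04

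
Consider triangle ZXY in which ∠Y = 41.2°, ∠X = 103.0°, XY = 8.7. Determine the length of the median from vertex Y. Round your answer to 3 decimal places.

10.902

The third angle is ∠Z = 180° − ∠X − ∠Y = 35.80°.
Law of sines: YZ = XY·sin X/sin Z ≈ 14.492.
Law of sines: ZX = XY·sin Y/sin Z ≈ 9.7966.
Median from Y: ½√(2·XY² + 2·YZ² − ZX²) ≈ 10.902.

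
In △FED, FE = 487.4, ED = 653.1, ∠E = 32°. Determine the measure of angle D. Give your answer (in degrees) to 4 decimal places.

∠D ≈ 47.1297°

By the law of cosines, DF² = FE² + ED² − 2·FE·ED·cos E = 1.242e+05, so DF ≈ 352.41.
Law of cosines again: cos D = (ED² + DF² − FE²)/(2·ED·DF) ≈ 0.68034, so ∠D ≈ 47.13°.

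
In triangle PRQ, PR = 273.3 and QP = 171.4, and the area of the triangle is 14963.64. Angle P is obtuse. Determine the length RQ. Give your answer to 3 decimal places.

From area = ½·QP·PR·sin P, we get sin P = 2·area/(QP·PR) ≈ 0.63888.
Taking the obtuse solution, ∠P ≈ 140.29°.
Law of cosines then gives RQ ≈ 419.7.

419.697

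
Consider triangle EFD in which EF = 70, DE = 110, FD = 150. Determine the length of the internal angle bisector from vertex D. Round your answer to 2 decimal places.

t_D ≈ 123.71

By the law of cosines, cos D = (FD² + DE² − EF²) / (2·FD·DE) ≈ 0.90000, so ∠D ≈ 25.84°.
The bisector from D has length 2·FD·DE·cos(∠D/2)/(FD+DE) ≈ 123.71.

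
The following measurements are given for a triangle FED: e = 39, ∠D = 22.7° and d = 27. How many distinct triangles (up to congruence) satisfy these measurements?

2

e·sin D = 39·sin(22.7°) ≈ 15.05.
Since e sin D < d < e (15.05 < 27 < 39), two triangles exist.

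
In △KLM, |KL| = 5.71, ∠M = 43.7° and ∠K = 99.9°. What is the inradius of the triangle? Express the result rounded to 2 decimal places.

1.47

The third angle is ∠L = 180° − ∠M − ∠K = 36.40°.
Law of sines: |LM| = |KL|·sin K/sin M ≈ 8.1417.
Law of sines: |MK| = |KL|·sin L/sin M ≈ 4.9045.
Area = ½·|KL|·|LM|·sin L ≈ 13.794.
Semiperimeter s = (8.1417+4.9045+5.71)/2 = 9.3781.
Inradius = area/s = 13.794/9.3781 ≈ 1.4709.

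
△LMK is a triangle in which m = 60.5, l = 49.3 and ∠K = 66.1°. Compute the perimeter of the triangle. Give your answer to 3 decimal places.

By the law of cosines, k² = l² + m² − 2·l·m·cos K = 3673.9, so k ≈ 60.613.
Semiperimeter s = (49.3+60.5+60.613)/2 = 85.207.
Perimeter = 49.3 + 60.5 + 60.613 = 170.41.

perimeter ≈ 170.413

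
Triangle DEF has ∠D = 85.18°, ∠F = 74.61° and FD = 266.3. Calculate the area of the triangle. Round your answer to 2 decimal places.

The third angle is ∠E = 180° − ∠F − ∠D = 20.21°.
Law of sines: EF = FD·sin D/sin E ≈ 768.13.
Law of sines: DE = FD·sin F/sin E ≈ 743.21.
Area = ½·FD·EF·sin F ≈ 98609.

area ≈ 98608.51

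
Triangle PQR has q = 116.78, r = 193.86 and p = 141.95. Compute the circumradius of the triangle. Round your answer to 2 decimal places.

By the law of cosines, cos P = (q² + r² − p²) / (2·q·r) ≈ 0.68619, so ∠P ≈ 46.67°.
Circumradius = p/(2 sin P) ≈ 97.571.

97.57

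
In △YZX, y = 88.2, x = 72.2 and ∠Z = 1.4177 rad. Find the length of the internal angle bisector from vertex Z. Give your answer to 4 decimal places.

t_Z ≈ 60.2749

By the law of cosines, z² = x² + y² − 2·x·y·cos Z = 11050, so z ≈ 105.12.
The bisector from Z has length 2·x·y·cos(∠Z/2)/(x+y) ≈ 60.275.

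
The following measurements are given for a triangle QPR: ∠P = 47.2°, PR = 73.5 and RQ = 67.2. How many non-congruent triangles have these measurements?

2

PR·sin P = 73.5·sin(47.2°) ≈ 53.93.
Since PR sin P < RQ < PR (53.93 < 67.2 < 73.5), two triangles exist.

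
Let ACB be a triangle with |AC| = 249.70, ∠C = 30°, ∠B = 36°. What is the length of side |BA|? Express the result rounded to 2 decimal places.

The third angle is ∠A = 180° − ∠C − ∠B = 114.00°.
Law of sines: |BA| = |AC|·sin C/sin B ≈ 212.41.

212.41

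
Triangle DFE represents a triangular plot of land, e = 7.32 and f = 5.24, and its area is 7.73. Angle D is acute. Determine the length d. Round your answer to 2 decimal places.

From area = ½·f·e·sin D, we get sin D = 2·area/(f·e) ≈ 0.40306.
Taking the acute solution, ∠D ≈ 0.415 rad.
Law of cosines then gives d ≈ 3.2915.

3.29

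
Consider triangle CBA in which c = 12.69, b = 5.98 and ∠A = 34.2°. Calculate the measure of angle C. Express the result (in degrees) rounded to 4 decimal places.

∠C ≈ 122.3371°

By the law of cosines, a² = c² + b² − 2·c·b·cos A = 71.268, so a ≈ 8.4421.
Law of cosines again: cos C = (b² + a² − c²)/(2·b·a) ≈ -0.53490, so ∠C ≈ 122.34°.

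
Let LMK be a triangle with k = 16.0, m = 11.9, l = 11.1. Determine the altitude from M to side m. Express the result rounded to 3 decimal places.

Semiperimeter s = (11.1 + 11.9 + 16)/2 = 19.5.
Heron's formula: area = √(19.5·8.4·7.6·3.5) ≈ 66.008.
The altitude from M has length 2·area/m ≈ 11.094.

h_M ≈ 11.094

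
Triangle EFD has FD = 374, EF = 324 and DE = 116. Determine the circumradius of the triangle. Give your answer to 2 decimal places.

R ≈ 195.11

By the law of cosines, cos E = (DE² + EF² − FD²) / (2·DE·EF) ≈ -0.28528, so ∠E ≈ 1.860 rad.
Circumradius = FD/(2 sin E) ≈ 195.11.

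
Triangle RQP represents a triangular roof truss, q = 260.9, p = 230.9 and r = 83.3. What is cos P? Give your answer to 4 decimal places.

0.4991

By the law of cosines, cos P = (r² + q² − p²) / (2·r·q) ≈ 0.49908, so ∠P ≈ 60.06°.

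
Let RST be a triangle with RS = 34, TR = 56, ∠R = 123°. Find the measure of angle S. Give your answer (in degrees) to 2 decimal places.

36.06

By the law of cosines, ST² = TR² + RS² − 2·TR·RS·cos R = 6366, so ST ≈ 79.787.
Law of cosines again: cos S = (RS² + ST² − TR²)/(2·RS·ST) ≈ 0.80840, so ∠S ≈ 36.06°.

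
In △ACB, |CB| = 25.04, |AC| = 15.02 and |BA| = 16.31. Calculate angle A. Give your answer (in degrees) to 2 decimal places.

∠A ≈ 106.04°

By the law of cosines, cos A = (|BA|² + |AC|² − |CB|²) / (2·|BA|·|AC|) ≈ -0.27632, so ∠A ≈ 106.04°.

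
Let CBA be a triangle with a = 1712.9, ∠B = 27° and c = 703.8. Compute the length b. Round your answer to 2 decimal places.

1131.85

By the law of cosines, b² = a² + c² − 2·a·c·cos B = 1.2811e+06, so b ≈ 1131.8.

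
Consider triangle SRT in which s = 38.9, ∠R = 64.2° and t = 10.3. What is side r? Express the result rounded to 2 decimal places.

35.64

By the law of cosines, r² = t² + s² − 2·t·s·cos R = 1270.5, so r ≈ 35.645.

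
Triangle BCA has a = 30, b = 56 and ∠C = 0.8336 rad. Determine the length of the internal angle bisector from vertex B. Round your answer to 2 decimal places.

By the law of cosines, c² = a² + b² − 2·a·b·cos C = 1777.4, so c ≈ 42.159.
Law of cosines again: cos B = (c² + a² − b²)/(2·c·a) ≈ -0.18132, so ∠B ≈ 1.7531 rad.
The bisector from B has length 2·c·a·cos(∠B/2)/(c+a) ≈ 22.428.

22.43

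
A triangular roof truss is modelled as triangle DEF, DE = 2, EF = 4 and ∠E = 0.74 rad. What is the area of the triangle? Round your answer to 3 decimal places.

Area = ½·DE·EF·sin E ≈ 2.6972.

area ≈ 2.697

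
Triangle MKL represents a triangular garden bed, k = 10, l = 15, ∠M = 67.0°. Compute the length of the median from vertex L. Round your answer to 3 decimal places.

9.881

By the law of cosines, m² = k² + l² − 2·k·l·cos M = 207.78, so m ≈ 14.415.
Median from L: ½√(2·m² + 2·k² − l²) ≈ 9.8813.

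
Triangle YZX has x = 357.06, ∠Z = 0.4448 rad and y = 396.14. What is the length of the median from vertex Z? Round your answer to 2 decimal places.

By the law of cosines, z² = x² + y² − 2·x·y·cos Z = 29054, so z ≈ 170.45.
Median from Z: ½√(2·x² + 2·y² − z²) ≈ 367.35.

367.35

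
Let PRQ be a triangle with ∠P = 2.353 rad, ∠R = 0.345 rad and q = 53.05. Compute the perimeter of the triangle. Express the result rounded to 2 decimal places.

perimeter ≈ 182.53

The third angle is ∠Q = π − ∠P − ∠R = 0.444 rad.
Law of sines: p = q·sin P/sin Q ≈ 87.681.
Law of sines: r = q·sin R/sin Q ≈ 41.803.
Semiperimeter s = (87.681+41.803+53.05)/2 = 91.267.
Perimeter = 87.681 + 41.803 + 53.05 = 182.53.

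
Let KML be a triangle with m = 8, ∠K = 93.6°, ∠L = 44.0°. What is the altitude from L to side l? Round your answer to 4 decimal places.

The third angle is ∠M = 180° − ∠L − ∠K = 42.40°.
Law of sines: k = m·sin K/sin M ≈ 11.841.
Law of sines: l = m·sin L/sin M ≈ 8.2415.
Area = ½·m·k·sin L ≈ 32.901.
The altitude from L has length 2·area/l ≈ 7.9842.

7.9842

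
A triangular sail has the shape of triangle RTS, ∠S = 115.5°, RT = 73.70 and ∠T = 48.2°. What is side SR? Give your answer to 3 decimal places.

The third angle is ∠R = 180° − ∠T − ∠S = 16.30°.
Law of sines: SR = RT·sin T/sin S ≈ 60.871.

60.871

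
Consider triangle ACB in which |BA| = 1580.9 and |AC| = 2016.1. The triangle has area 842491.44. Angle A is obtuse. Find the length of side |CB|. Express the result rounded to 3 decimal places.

From area = ½·|BA|·|AC|·sin A, we get sin A = 2·area/(|BA|·|AC|) ≈ 0.52866.
Taking the obtuse solution, ∠A ≈ 148.08°.
Law of cosines then gives |CB| ≈ 3460.5.

3460.460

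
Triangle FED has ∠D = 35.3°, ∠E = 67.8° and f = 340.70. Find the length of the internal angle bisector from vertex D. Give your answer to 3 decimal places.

The third angle is ∠F = 180° − ∠E − ∠D = 76.90°.
Law of sines: e = f·sin E/sin F ≈ 323.87.
Law of sines: d = f·sin D/sin F ≈ 202.14.
The bisector from D has length 2·f·e·cos(∠D/2)/(f+e) ≈ 316.44.

t_D ≈ 316.441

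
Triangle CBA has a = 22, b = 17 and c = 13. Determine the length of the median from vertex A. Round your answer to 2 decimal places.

10.39

Median from A: ½√(2·c² + 2·b² − a²) ≈ 10.392.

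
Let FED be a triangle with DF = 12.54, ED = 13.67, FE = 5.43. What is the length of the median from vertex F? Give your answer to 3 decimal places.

Median from F: ½√(2·DF² + 2·FE² − ED²) ≈ 6.8302.

m_F ≈ 6.830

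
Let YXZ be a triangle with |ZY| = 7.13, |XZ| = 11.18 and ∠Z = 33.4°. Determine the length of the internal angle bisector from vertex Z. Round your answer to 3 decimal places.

t_Z ≈ 8.340

By the law of cosines, |YX|² = |XZ|² + |ZY|² − 2·|XZ|·|ZY|·cos Z = 42.732, so |YX| ≈ 6.537.
The bisector from Z has length 2·|XZ|·|ZY|·cos(∠Z/2)/(|XZ|+|ZY|) ≈ 8.3398.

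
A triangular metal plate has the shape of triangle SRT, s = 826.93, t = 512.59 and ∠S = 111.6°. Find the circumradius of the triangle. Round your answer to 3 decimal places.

444.693

Law of sines: sin T = t·sin S/s ≈ 0.57634.
Since s ≥ t, only the acute value applies: ∠T ≈ 35.19°.
Then ∠R = 180° − ∠S − ∠T ≈ 33.21°.
Law of sines gives r = s·sin R/sin S ≈ 487.08.
Circumradius = s/(2 sin S) ≈ 444.69.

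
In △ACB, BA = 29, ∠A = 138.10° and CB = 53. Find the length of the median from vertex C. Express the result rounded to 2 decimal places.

m_C ≈ 39.74

Law of sines: sin C = BA·sin A/CB ≈ 0.36542.
Since CB ≥ BA, only the acute value applies: ∠C ≈ 21.43°.
Then ∠B = 180° − ∠A − ∠C ≈ 20.47°.
Law of sines gives AC = CB·sin B/sin A ≈ 27.75.
Median from C: ½√(2·AC² + 2·CB² − BA²) ≈ 39.74.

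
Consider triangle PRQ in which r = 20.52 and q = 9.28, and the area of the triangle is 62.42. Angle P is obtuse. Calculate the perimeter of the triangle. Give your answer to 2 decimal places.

57.99

From area = ½·r·q·sin P, we get sin P = 2·area/(r·q) ≈ 0.65558.
Taking the obtuse solution, ∠P ≈ 139.04°.
Law of cosines then gives p ≈ 28.192.
Perimeter = 28.192 + 20.52 + 9.28 = 57.992.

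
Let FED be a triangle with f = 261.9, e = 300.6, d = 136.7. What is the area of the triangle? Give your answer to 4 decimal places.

Semiperimeter s = (261.9 + 300.6 + 136.7)/2 = 349.6.
Heron's formula: area = √(349.6·87.7·49·212.9) ≈ 17884.

17884.2767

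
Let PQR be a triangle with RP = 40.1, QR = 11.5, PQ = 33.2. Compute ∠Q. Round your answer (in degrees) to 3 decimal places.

∠Q ≈ 119.285°

By the law of cosines, cos Q = (PQ² + QR² − RP²) / (2·PQ·QR) ≈ -0.48916, so ∠Q ≈ 119.29°.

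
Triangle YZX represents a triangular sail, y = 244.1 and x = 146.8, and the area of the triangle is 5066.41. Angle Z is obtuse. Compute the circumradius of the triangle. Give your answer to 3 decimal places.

R ≈ 684.545

From area = ½·x·y·sin Z, we get sin Z = 2·area/(x·y) ≈ 0.28277.
Taking the obtuse solution, ∠Z ≈ 163.57°.
Law of cosines then gives z ≈ 387.14.
Circumradius = z/(2 sin Z) ≈ 684.55.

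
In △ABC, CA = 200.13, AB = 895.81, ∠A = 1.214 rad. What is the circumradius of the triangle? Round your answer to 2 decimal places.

451.93

By the law of cosines, BC² = CA² + AB² − 2·CA·AB·cos A = 7.1729e+05, so BC ≈ 846.93.
Area = ½·CA·AB·sin A ≈ 83994.
Circumradius = BC/(2 sin A) ≈ 451.93.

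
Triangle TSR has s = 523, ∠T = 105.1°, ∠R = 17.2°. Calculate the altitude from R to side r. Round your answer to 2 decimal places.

The third angle is ∠S = 180° − ∠R − ∠T = 57.70°.
Law of sines: t = s·sin T/sin S ≈ 597.38.
Law of sines: r = s·sin R/sin S ≈ 182.97.
Area = ½·s·t·sin R ≈ 46194.
The altitude from R has length 2·area/r ≈ 504.94.

h_R ≈ 504.94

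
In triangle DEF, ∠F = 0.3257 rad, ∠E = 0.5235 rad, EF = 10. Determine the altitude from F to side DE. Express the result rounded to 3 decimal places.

The third angle is ∠D = π − ∠E − ∠F = 2.2924 rad.
Law of sines: FD = EF·sin E/sin D ≈ 6.6588.
Law of sines: DE = EF·sin F/sin D ≈ 4.262.
Area = ½·EF·FD·sin F ≈ 10.653.
The altitude from F has length 2·area/DE ≈ 4.9991.

h_F ≈ 4.999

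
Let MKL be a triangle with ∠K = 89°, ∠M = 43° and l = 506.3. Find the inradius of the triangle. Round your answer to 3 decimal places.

The third angle is ∠L = 180° − ∠M − ∠K = 48.00°.
Law of sines: m = l·sin M/sin L ≈ 464.64.
Law of sines: k = l·sin K/sin L ≈ 681.19.
Area = ½·l·m·sin K ≈ 1.1761e+05.
Semiperimeter s = (464.64+681.19+506.3)/2 = 826.07.
Inradius = area/s = 1.1761e+05/826.07 ≈ 142.37.

r ≈ 142.369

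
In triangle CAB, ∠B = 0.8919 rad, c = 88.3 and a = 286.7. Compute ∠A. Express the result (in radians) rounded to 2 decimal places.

1.96

By the law of cosines, b² = c² + a² − 2·c·a·cos B = 58201, so b ≈ 241.25.
Law of cosines again: cos A = (b² + c² − a²)/(2·b·c) ≈ -0.38023, so ∠A ≈ 1.9608 rad.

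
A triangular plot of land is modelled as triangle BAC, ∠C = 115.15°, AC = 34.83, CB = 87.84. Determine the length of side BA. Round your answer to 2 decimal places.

107.38

By the law of cosines, BA² = AC² + CB² − 2·AC·CB·cos C = 11529, so BA ≈ 107.38.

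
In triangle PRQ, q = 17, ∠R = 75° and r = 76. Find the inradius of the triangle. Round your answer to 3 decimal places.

Law of sines: sin Q = q·sin R/r ≈ 0.21606.
Since r ≥ q, only the acute value applies: ∠Q ≈ 12.48°.
Then ∠P = 180° − ∠R − ∠Q ≈ 92.52°.
Law of sines gives p = r·sin P/sin R ≈ 78.605.
Area = ½·r·q·sin P ≈ 645.37.
Semiperimeter s = (78.605+76+17)/2 = 85.802.
Inradius = area/s = 645.37/85.802 ≈ 7.5216.

7.522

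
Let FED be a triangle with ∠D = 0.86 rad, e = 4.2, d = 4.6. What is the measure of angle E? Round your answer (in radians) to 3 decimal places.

Law of sines: sin E = e·sin D/d ≈ 0.69194.
Since d ≥ e, only the acute value applies: ∠E ≈ 0.764 rad.
Then ∠F = π − ∠D − ∠E ≈ 1.517 rad.

0.764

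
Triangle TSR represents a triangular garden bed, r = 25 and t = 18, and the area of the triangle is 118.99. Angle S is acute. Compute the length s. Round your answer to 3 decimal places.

From area = ½·r·t·sin S, we get sin S = 2·area/(r·t) ≈ 0.52884.
Taking the acute solution, ∠S ≈ 31.93°.
Law of cosines then gives s ≈ 13.607.

13.607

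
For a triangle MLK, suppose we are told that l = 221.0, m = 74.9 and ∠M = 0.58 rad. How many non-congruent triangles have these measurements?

0

l·sin M = 221.0·sin(0.58 rad) ≈ 121.1.
Since m = 74.9 < 121.1 = l sin M, no triangle exists.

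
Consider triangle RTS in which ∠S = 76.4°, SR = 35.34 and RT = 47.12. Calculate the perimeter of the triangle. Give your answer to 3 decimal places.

perimeter ≈ 123.026

Law of sines: sin T = SR·sin S/RT ≈ 0.72897.
Since RT ≥ SR, only the acute value applies: ∠T ≈ 46.80°.
Then ∠R = 180° − ∠S − ∠T ≈ 56.80°.
Law of sines gives TS = RT·sin R/sin S ≈ 40.566.
Semiperimeter s = (40.566+35.34+47.12)/2 = 61.513.
Perimeter = 40.566 + 35.34 + 47.12 = 123.03.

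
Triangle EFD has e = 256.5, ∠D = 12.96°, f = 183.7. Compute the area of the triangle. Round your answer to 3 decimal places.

5283.713

Area = ½·e·f·sin D ≈ 5283.7.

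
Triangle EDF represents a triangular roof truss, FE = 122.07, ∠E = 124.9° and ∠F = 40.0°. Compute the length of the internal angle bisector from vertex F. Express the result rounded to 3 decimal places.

The third angle is ∠D = 180° − ∠F − ∠E = 15.10°.
Law of sines: DF = FE·sin E/sin D ≈ 384.32.
Law of sines: ED = FE·sin F/sin D ≈ 301.2.
The bisector from F has length 2·DF·FE·cos(∠F/2)/(DF+FE) ≈ 174.11.

174.113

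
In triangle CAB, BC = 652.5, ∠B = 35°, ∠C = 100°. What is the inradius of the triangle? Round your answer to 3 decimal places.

The third angle is ∠A = 180° − ∠B − ∠C = 45.00°.
Law of sines: AB = BC·sin C/sin A ≈ 908.76.
Law of sines: CA = BC·sin B/sin A ≈ 529.28.
Area = ½·BC·AB·sin B ≈ 1.7005e+05.
Semiperimeter s = (908.76+652.5+529.28)/2 = 1045.3.
Inradius = area/s = 1.7005e+05/1045.3 ≈ 162.69.

162.690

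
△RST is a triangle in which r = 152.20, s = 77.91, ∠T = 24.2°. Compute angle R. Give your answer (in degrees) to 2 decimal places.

∠R ≈ 134.31°

By the law of cosines, t² = r² + s² − 2·r·s·cos T = 7603.1, so t ≈ 87.196.
Law of cosines again: cos R = (s² + t² − r²)/(2·s·t) ≈ -0.69859, so ∠R ≈ 134.31°.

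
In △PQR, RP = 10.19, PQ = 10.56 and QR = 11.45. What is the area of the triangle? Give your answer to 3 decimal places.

Semiperimeter s = (11.45 + 10.19 + 10.56)/2 = 16.1.
Heron's formula: area = √(16.1·4.65·5.91·5.54) ≈ 49.509.

49.509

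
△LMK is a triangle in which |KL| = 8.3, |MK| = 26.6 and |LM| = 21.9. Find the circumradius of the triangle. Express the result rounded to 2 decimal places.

14.79

By the law of cosines, cos L = (|KL|² + |LM|² − |MK|²) / (2·|KL|·|LM|) ≈ -0.43753, so ∠L ≈ 115.95°.
Circumradius = |MK|/(2 sin L) ≈ 14.791.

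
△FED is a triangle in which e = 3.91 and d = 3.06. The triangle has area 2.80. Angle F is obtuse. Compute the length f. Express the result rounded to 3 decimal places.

6.767

From area = ½·e·d·sin F, we get sin F = 2·area/(e·d) ≈ 0.46805.
Taking the obtuse solution, ∠F ≈ 152.09°.
Law of cosines then gives f ≈ 6.7674.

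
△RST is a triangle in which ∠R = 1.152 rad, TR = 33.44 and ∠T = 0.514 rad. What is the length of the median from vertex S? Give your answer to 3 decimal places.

m_S ≈ 18.104

The third angle is ∠S = π − ∠T − ∠R = 1.476 rad.
Law of sines: ST = TR·sin R/sin S ≈ 30.689.
Law of sines: RS = TR·sin T/sin S ≈ 16.516.
Median from S: ½√(2·RS² + 2·ST² − TR²) ≈ 18.104.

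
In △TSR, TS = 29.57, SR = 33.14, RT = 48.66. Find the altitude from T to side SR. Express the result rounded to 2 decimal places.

Semiperimeter s = (33.14 + 48.66 + 29.57)/2 = 55.685.
Heron's formula: area = √(55.685·22.545·7.025·26.115) ≈ 479.91.
The altitude from T has length 2·area/SR ≈ 28.963.

h_T ≈ 28.96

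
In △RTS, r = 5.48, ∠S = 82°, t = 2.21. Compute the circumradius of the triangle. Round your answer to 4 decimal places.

By the law of cosines, s² = r² + t² − 2·r·t·cos S = 31.544, so s ≈ 5.6164.
Area = ½·r·t·sin S ≈ 5.9965.
Circumradius = s/(2 sin S) ≈ 2.8358.

2.8358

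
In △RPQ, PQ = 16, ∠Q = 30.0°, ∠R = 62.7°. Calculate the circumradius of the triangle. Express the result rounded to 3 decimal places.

The third angle is ∠P = 180° − ∠Q − ∠R = 87.30°.
Law of sines: QR = PQ·sin P/sin R ≈ 17.986.
Law of sines: RP = PQ·sin Q/sin R ≈ 9.0028.
Circumradius = PQ/(2 sin R) ≈ 9.0028.

9.003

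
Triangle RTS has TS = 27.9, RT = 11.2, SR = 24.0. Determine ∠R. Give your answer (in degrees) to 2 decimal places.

By the law of cosines, cos R = (SR² + RT² − TS²) / (2·SR·RT) ≈ -0.14317, so ∠R ≈ 98.23°.

98.23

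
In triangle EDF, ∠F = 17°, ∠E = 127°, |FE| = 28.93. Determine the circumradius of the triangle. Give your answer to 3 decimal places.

The third angle is ∠D = 180° − ∠F − ∠E = 36.00°.
Law of sines: |DF| = |FE|·sin E/sin D ≈ 39.308.
Law of sines: |ED| = |FE|·sin F/sin D ≈ 14.39.
Circumradius = |FE|/(2 sin D) ≈ 24.609.

R ≈ 24.609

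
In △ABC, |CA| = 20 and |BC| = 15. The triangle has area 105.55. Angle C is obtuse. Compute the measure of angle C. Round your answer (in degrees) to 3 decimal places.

∠C ≈ 135.278°

From area = ½·|BC|·|CA|·sin C, we get sin C = 2·area/(|BC|·|CA|) ≈ 0.70367.
Taking the obtuse solution, ∠C ≈ 135.28°.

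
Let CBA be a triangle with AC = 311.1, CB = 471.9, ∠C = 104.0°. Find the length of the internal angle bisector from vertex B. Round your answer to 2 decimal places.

By the law of cosines, BA² = AC² + CB² − 2·AC·CB·cos C = 3.9051e+05, so BA ≈ 624.9.
Law of cosines again: cos B = (CB² + BA² − AC²)/(2·CB·BA) ≈ 0.87559, so ∠B ≈ 28.88°.
The bisector from B has length 2·CB·BA·cos(∠B/2)/(CB+BA) ≈ 520.74.

t_B ≈ 520.74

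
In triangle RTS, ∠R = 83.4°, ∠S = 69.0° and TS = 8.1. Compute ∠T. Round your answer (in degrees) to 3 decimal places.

The third angle is ∠T = 180° − ∠S − ∠R = 27.60°.

27.600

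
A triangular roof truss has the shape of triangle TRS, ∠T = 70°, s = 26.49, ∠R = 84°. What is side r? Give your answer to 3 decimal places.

The third angle is ∠S = 180° − ∠T − ∠R = 26.00°.
Law of sines: r = s·sin R/sin S ≈ 60.097.

60.097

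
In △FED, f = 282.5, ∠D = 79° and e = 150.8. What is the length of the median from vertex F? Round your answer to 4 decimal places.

By the law of cosines, d² = f² + e² − 2·f·e·cos D = 86290, so d ≈ 293.75.
Median from F: ½√(2·e² + 2·d² − f²) ≈ 185.91.

m_F ≈ 185.9127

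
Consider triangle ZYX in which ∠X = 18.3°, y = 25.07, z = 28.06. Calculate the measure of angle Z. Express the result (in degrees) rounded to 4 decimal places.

∠Z ≈ 100.1092°

By the law of cosines, x² = z² + y² − 2·z·y·cos X = 80.095, so x ≈ 8.9496.
Law of cosines again: cos Z = (y² + x² − z²)/(2·y·x) ≈ -0.17553, so ∠Z ≈ 100.11°.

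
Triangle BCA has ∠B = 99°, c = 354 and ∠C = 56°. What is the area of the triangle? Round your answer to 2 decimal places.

The third angle is ∠A = 180° − ∠B − ∠C = 25.00°.
Law of sines: b = c·sin B/sin C ≈ 421.74.
Law of sines: a = c·sin A/sin C ≈ 180.46.
Area = ½·c·b·sin A ≈ 31548.

31547.90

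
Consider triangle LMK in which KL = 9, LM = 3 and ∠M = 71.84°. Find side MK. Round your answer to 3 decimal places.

Law of sines: sin K = LM·sin M/KL ≈ 0.31673.
Since KL ≥ LM, only the acute value applies: ∠K ≈ 18.47°.
Then ∠L = 180° − ∠M − ∠K ≈ 89.69°.
Law of sines gives MK = KL·sin L/sin M ≈ 9.4717.

9.472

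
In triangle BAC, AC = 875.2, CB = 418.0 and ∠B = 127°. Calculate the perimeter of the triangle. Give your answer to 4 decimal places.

perimeter ≈ 1850.6733

Law of sines: sin A = CB·sin B/AC ≈ 0.38143.
Since AC ≥ CB, only the acute value applies: ∠A ≈ 22.42°.
Then ∠C = 180° − ∠B − ∠A ≈ 30.58°.
Law of sines gives BA = AC·sin C/sin B ≈ 557.47.
Semiperimeter s = (875.2+418+557.47)/2 = 925.34.
Perimeter = 875.2 + 418 + 557.47 = 1850.7.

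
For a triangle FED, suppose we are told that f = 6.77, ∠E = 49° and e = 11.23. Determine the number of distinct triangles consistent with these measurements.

f·sin E = 6.77·sin(49°) ≈ 5.109.
Since e ≥ f, exactly one triangle exists.

1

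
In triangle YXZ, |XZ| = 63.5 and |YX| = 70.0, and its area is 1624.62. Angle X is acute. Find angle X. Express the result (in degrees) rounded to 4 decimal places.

∠X ≈ 46.9693°

From area = ½·|YX|·|XZ|·sin X, we get sin X = 2·area/(|YX|·|XZ|) ≈ 0.73099.
Taking the acute solution, ∠X ≈ 46.97°.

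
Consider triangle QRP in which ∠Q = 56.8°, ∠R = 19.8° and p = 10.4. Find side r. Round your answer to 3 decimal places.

3.621

The third angle is ∠P = 180° − ∠Q − ∠R = 103.40°.
Law of sines: r = p·sin R/sin P ≈ 3.6215.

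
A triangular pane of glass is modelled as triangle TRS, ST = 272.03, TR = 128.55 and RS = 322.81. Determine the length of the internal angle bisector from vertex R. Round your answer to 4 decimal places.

162.5546

By the law of cosines, cos R = (TR² + RS² − ST²) / (2·TR·RS) ≈ 0.56306, so ∠R ≈ 55.73°.
The bisector from R has length 2·TR·RS·cos(∠R/2)/(TR+RS) ≈ 162.55.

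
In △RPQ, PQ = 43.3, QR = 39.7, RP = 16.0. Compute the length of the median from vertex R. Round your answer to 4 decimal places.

21.1500

Median from R: ½√(2·QR² + 2·RP² − PQ²) ≈ 21.15.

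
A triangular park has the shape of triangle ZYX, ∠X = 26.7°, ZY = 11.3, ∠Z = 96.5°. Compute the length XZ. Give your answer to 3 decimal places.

21.044

The third angle is ∠Y = 180° − ∠X − ∠Z = 56.80°.
Law of sines: XZ = ZY·sin Y/sin X ≈ 21.044.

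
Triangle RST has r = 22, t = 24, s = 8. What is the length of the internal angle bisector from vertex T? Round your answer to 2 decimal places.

By the law of cosines, cos T = (r² + s² − t²) / (2·r·s) ≈ -0.07955, so ∠T ≈ 94.56°.
The bisector from T has length 2·r·s·cos(∠T/2)/(r+s) ≈ 7.9599.

7.96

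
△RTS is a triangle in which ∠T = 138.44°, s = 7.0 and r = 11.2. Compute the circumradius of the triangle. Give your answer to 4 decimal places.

By the law of cosines, t² = s² + r² − 2·s·r·cos T = 291.77, so t ≈ 17.081.
Area = ½·s·r·sin T ≈ 26.005.
Circumradius = t/(2 sin T) ≈ 12.874.

12.8739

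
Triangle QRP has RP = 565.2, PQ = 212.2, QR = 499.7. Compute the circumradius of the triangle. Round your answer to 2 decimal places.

284.54

By the law of cosines, cos Q = (PQ² + QR² − RP²) / (2·PQ·QR) ≈ -0.11657, so ∠Q ≈ 96.69°.
Circumradius = RP/(2 sin Q) ≈ 284.54.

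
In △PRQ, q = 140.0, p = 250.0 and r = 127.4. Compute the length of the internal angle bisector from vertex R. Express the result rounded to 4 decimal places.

By the law of cosines, cos R = (q² + p² − r²) / (2·q·p) ≈ 0.94099, so ∠R ≈ 0.345 rad.
The bisector from R has length 2·q·p·cos(∠R/2)/(q+p) ≈ 176.82.

t_R ≈ 176.8194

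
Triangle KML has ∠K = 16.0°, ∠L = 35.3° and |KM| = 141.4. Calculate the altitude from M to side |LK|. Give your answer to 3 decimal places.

h_M ≈ 38.975

The third angle is ∠M = 180° − ∠L − ∠K = 128.70°.
Law of sines: |ML| = |KM|·sin K/sin L ≈ 67.448.
Law of sines: |LK| = |KM|·sin M/sin L ≈ 190.97.
Area = ½·|KM|·|ML|·sin M ≈ 3721.5.
The altitude from M has length 2·area/|LK| ≈ 38.975.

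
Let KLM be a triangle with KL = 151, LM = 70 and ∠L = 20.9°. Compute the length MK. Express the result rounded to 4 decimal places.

By the law of cosines, MK² = KL² + LM² − 2·KL·LM·cos L = 7951.9, so MK ≈ 89.174.

89.1735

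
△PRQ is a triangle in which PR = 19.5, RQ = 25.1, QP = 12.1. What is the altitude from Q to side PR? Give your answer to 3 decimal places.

h_Q ≈ 11.806

Semiperimeter s = (25.1 + 12.1 + 19.5)/2 = 28.35.
Heron's formula: area = √(28.35·3.25·16.25·8.85) ≈ 115.11.
The altitude from Q has length 2·area/PR ≈ 11.806.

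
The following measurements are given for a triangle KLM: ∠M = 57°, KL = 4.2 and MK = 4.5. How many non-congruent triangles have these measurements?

2

MK·sin M = 4.5·sin(57°) ≈ 3.774.
Since MK sin M < KL < MK (3.774 < 4.2 < 4.5), two triangles exist.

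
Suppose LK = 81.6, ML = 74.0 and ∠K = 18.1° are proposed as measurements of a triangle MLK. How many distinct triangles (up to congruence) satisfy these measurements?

2

LK·sin K = 81.6·sin(18.1°) ≈ 25.35.
Since LK sin K < ML < LK (25.35 < 74.0 < 81.6), two triangles exist.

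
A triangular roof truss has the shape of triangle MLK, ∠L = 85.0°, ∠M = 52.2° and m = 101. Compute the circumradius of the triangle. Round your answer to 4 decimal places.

63.9115

The third angle is ∠K = 180° − ∠M − ∠L = 42.80°.
Law of sines: l = m·sin L/sin M ≈ 127.34.
Law of sines: k = m·sin K/sin M ≈ 86.848.
Circumradius = m/(2 sin M) ≈ 63.912.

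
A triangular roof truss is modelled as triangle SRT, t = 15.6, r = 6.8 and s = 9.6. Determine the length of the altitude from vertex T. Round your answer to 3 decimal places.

Semiperimeter p = (9.6 + 6.8 + 15.6)/2 = 16.
Heron's formula: area = √(16·6.4·9.2·0.4) ≈ 19.412.
The altitude from T has length 2·area/t ≈ 2.4887.

h_T ≈ 2.489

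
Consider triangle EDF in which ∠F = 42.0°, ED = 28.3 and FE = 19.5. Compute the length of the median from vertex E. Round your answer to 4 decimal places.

Law of sines: sin D = FE·sin F/ED ≈ 0.46106.
Since ED ≥ FE, only the acute value applies: ∠D ≈ 27.46°.
Then ∠E = 180° − ∠F − ∠D ≈ 110.54°.
Law of sines gives DF = ED·sin E/sin F ≈ 39.604.
Median from E: ½√(2·FE² + 2·ED² − DF²) ≈ 14.087.

m_E ≈ 14.0874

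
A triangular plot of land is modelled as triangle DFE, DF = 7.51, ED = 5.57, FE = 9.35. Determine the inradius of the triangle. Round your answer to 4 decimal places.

r ≈ 1.8649

Semiperimeter s = (9.35 + 5.57 + 7.51)/2 = 11.215.
Heron's formula: area = √(11.215·1.865·5.645·3.705) ≈ 20.915.
Inradius = area/s = 20.915/11.215 ≈ 1.8649.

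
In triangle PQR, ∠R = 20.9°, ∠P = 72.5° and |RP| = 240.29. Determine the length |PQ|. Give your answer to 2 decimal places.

85.87

The third angle is ∠Q = 180° − ∠R − ∠P = 86.60°.
Law of sines: |PQ| = |RP|·sin R/sin Q ≈ 85.872.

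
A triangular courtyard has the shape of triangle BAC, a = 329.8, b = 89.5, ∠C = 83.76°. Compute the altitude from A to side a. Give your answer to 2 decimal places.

88.97

By the law of cosines, c² = b² + a² − 2·b·a·cos C = 1.1036e+05, so c ≈ 332.21.
Area = ½·b·a·sin C ≈ 14671.
The altitude from A has length 2·area/a ≈ 88.97.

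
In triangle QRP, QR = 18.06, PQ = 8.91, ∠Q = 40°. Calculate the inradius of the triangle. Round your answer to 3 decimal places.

By the law of cosines, RP² = PQ² + QR² − 2·PQ·QR·cos Q = 159.02, so RP ≈ 12.61.
Area = ½·PQ·QR·sin Q ≈ 51.717.
Semiperimeter s = (12.61+8.91+18.06)/2 = 19.79.
Inradius = area/s = 51.717/19.79 ≈ 2.6133.

2.613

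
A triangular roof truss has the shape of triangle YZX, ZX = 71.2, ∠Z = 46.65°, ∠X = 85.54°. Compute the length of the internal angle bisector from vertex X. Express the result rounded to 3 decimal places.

The third angle is ∠Y = 180° − ∠Z − ∠X = 47.81°.
Law of sines: XY = ZX·sin Z/sin Y ≈ 69.879.
Law of sines: YZ = ZX·sin X/sin Y ≈ 95.806.
The bisector from X has length 2·ZX·XY·cos(∠X/2)/(ZX+XY) ≈ 51.777.

t_X ≈ 51.777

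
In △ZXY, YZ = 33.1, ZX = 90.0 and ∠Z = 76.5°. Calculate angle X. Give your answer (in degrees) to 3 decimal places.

By the law of cosines, XY² = YZ² + ZX² − 2·YZ·ZX·cos Z = 7804.7, so XY ≈ 88.344.
Law of cosines again: cos X = (ZX² + XY² − YZ²)/(2·ZX·XY) ≈ 0.93127, so ∠X ≈ 21.37°.

∠X ≈ 21.366°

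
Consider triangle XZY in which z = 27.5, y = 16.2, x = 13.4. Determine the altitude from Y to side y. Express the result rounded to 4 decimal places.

Semiperimeter s = (13.4 + 27.5 + 16.2)/2 = 28.55.
Heron's formula: area = √(28.55·15.15·1.05·12.35) ≈ 74.892.
The altitude from Y has length 2·area/y ≈ 9.246.

9.2460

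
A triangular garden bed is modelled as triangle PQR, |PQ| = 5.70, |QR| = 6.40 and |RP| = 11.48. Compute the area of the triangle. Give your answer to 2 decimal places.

Semiperimeter s = (6.4 + 11.48 + 5.7)/2 = 11.79.
Heron's formula: area = √(11.79·5.39·0.31·6.09) ≈ 10.953.

area ≈ 10.95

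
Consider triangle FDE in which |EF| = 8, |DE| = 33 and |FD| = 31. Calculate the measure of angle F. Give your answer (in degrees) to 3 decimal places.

By the law of cosines, cos F = (|EF|² + |FD|² − |DE|²) / (2·|EF|·|FD|) ≈ -0.12903, so ∠F ≈ 97.41°.

∠F ≈ 97.414°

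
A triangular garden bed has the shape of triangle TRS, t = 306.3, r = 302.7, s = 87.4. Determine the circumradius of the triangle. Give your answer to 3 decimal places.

153.968

By the law of cosines, cos T = (r² + s² − t²) / (2·r·s) ≈ 0.10293, so ∠T ≈ 1.468 rad.
Circumradius = t/(2 sin T) ≈ 153.97.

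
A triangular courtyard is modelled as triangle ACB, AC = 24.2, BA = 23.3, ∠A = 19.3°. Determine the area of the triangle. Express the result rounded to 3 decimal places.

area ≈ 93.182

Area = ½·BA·AC·sin A ≈ 93.182.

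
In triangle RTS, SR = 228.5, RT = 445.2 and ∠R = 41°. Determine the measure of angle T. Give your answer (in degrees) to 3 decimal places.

By the law of cosines, TS² = SR² + RT² − 2·SR·RT·cos R = 96865, so TS ≈ 311.23.
Law of cosines again: cos T = (RT² + TS² − SR²)/(2·RT·TS) ≈ 0.87635, so ∠T ≈ 28.79°.

28.794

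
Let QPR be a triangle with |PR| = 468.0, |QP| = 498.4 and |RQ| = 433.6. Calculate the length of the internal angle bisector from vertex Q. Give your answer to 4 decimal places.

402.0136

By the law of cosines, cos Q = (|RQ|² + |QP|² − |PR|²) / (2·|RQ|·|QP|) ≈ 0.50296, so ∠Q ≈ 59.80°.
The bisector from Q has length 2·|RQ|·|QP|·cos(∠Q/2)/(|RQ|+|QP|) ≈ 402.01.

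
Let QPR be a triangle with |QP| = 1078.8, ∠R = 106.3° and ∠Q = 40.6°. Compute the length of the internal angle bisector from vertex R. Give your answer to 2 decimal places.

The third angle is ∠P = 180° − ∠R − ∠Q = 33.10°.
Law of sines: |PR| = |QP|·sin Q/sin R ≈ 731.46.
Law of sines: |RQ| = |QP|·sin P/sin R ≈ 613.81.
The bisector from R has length 2·|PR|·|RQ|·cos(∠R/2)/(|PR|+|RQ|) ≈ 400.31.

t_R ≈ 400.31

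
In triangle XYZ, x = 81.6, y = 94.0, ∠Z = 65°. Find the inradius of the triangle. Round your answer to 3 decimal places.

r ≈ 25.697

By the law of cosines, z² = x² + y² − 2·x·y·cos Z = 9011.3, so z ≈ 94.928.
Area = ½·x·y·sin Z ≈ 3475.9.
Semiperimeter s = (81.6+94+94.928)/2 = 135.26.
Inradius = area/s = 3475.9/135.26 ≈ 25.697.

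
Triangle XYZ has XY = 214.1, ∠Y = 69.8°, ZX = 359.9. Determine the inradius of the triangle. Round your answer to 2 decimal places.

r ≈ 79.08

Law of sines: sin Z = XY·sin Y/ZX ≈ 0.55830.
Since ZX ≥ XY, only the acute value applies: ∠Z ≈ 33.94°.
Then ∠X = 180° − ∠Y − ∠Z ≈ 76.26°.
Law of sines gives YZ = ZX·sin X/sin Y ≈ 372.52.
Area = ½·ZX·XY·sin X ≈ 37425.
Semiperimeter s = (372.52+359.9+214.1)/2 = 473.26.
Inradius = area/s = 37425/473.26 ≈ 79.08.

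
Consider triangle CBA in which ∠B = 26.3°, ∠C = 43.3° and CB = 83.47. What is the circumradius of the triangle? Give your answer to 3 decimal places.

The third angle is ∠A = 180° − ∠C − ∠B = 110.40°.
Law of sines: BA = CB·sin C/sin A ≈ 61.076.
Law of sines: AC = CB·sin B/sin A ≈ 39.458.
Circumradius = CB/(2 sin A) ≈ 44.528.

44.528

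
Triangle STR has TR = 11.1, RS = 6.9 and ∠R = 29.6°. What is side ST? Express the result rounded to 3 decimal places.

6.134

By the law of cosines, ST² = TR² + RS² − 2·TR·RS·cos R = 37.631, so ST ≈ 6.1344.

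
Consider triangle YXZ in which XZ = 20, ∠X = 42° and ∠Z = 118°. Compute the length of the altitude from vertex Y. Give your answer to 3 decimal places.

The third angle is ∠Y = 180° − ∠X − ∠Z = 20.00°.
Law of sines: ZY = XZ·sin X/sin Y ≈ 39.128.
Law of sines: YX = XZ·sin Z/sin Y ≈ 51.631.
Area = ½·XZ·ZY·sin Z ≈ 345.48.
The altitude from Y has length 2·area/XZ ≈ 34.548.

h_Y ≈ 34.548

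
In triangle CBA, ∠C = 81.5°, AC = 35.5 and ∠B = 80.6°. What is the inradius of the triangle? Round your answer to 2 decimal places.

The third angle is ∠A = 180° − ∠C − ∠B = 17.90°.
Law of sines: BA = AC·sin C/sin B ≈ 35.588.
Law of sines: CB = AC·sin A/sin B ≈ 11.06.
Area = ½·AC·BA·sin A ≈ 194.15.
Semiperimeter s = (35.588+35.5+11.06)/2 = 41.074.
Inradius = area/s = 194.15/41.074 ≈ 4.7269.

4.73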